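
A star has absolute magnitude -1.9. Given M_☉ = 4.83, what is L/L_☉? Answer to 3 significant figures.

M − M_☉ = -1.9 − 4.83 = -6.730
L/L_☉ = 10^(−0.4 (M − M_☉)) = 10^2.692 = 492.0

L/L_☉ ≈ 492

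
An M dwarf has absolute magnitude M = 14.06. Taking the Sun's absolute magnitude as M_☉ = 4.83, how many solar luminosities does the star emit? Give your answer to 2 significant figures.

L/L_☉ ≈ 2.0×10^-4

M − M_☉ = 14.06 − 4.83 = 9.230
L/L_☉ = 10^(−0.4 (M − M_☉)) = 10^-3.692 = 2.032×10^-4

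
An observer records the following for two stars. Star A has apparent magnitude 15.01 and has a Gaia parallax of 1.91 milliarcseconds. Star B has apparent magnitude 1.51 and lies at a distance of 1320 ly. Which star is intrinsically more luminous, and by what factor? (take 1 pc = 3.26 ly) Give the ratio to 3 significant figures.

Star B is more luminous, by a factor of 150000.

Star A: p = 1.91 mas = 1.91×10^-3″ → d = 1/p = 523.6 pc
Star A: M = m − 5 log₁₀ d + 5 = 15.01 − 5·2.7190 + 5 = 6.415
Star B: d = 1320 ly / 3.26 = 404.9 pc
Star B: M = m − 5 log₁₀ d + 5 = 1.51 − 5·2.6074 + 5 = -6.527
ΔM = M_A − M_B = 6.415 − (-6.527) = 12.942; smaller M is more luminous → Star B.
L ratio = 10^(0.4 |ΔM|) = 10^5.177 = 150200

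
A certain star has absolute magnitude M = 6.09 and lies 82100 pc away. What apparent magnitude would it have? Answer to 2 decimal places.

m = M + 5 log₁₀ d − 5 = 6.09 + 5·4.9143 − 5 = 25.662

m ≈ 25.66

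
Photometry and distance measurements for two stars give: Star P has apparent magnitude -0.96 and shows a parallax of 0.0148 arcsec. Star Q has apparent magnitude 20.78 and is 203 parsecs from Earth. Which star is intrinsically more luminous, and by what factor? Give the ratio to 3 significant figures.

Star P is more luminous, by a factor of 5.50×10^7.

Star P: d = 1/p = 1/0.0148″ = 67.57 pc
Star P: M = m − 5 log₁₀ d + 5 = -0.96 − 5·1.8297 + 5 = -5.109
Star Q: M = m − 5 log₁₀ d + 5 = 20.78 − 5·2.3075 + 5 = 14.243
ΔM = M_P − M_Q = -5.109 − (14.243) = -19.351; smaller M is more luminous → Star P.
L ratio = 10^(0.4 |ΔM|) = 10^7.740 = 5.502×10^7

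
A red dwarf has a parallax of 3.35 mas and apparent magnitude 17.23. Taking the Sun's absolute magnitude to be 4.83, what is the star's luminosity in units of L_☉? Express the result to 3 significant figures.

L/L_☉ ≈ 9.77×10^-3

d = 1/p = 1000/3.35 mas = 298.5 pc
M = m − 5 log₁₀ d + 5 = 17.23 − 5·2.4750 + 5 = 9.855
M − M_☉ = 9.855 − 4.83 = 5.025
L/L_☉ = 10^(−0.4 × 5.025) = 9.770×10^-3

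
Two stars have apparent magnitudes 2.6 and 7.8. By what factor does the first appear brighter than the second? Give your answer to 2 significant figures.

120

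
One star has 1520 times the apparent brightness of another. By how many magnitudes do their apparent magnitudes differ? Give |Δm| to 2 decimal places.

Pogson: Δm = −2.5 log₁₀(ratio) = −2.5 log₁₀(1520) = −2.5 × 3.1818 = -7.955

|Δm| ≈ 7.95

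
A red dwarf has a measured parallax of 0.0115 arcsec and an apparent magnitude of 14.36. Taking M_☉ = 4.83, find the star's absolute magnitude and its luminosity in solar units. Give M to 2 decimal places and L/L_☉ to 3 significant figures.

M ≈ 9.66; L/L_☉ ≈ 0.0117

d = 1/p = 1/0.0115″ = 86.96 pc
M = m − 5 log₁₀ d + 5 = 14.36 − 5·1.9393 + 5 = 9.663
M − M_☉ = 9.663 − 4.83 = 4.833
L/L_☉ = 10^(−0.4 × 4.833) = 0.01166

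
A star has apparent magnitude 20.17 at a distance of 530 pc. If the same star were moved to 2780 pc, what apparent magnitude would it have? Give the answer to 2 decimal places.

Flux ∝ 1/d², so Δm = 5 log₁₀(d₂/d₁) = 5 log₁₀(2780/530) = 3.599
m₂ = m₁ + Δm = 20.17 + (3.599) = 23.769

m ≈ 23.77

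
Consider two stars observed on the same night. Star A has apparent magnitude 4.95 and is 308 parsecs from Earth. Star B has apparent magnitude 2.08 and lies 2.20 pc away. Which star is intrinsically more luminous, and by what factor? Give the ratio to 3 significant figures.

Star A is more luminous, by a factor of 1390.

Star A: M = m − 5 log₁₀ d + 5 = 4.95 − 5·2.4886 + 5 = -2.493
Star B: M = m − 5 log₁₀ d + 5 = 2.08 − 5·0.3424 + 5 = 5.368
ΔM = M_A − M_B = -2.493 − (5.368) = -7.861; smaller M is more luminous → Star A.
L ratio = 10^(0.4 |ΔM|) = 10^3.144 = 1394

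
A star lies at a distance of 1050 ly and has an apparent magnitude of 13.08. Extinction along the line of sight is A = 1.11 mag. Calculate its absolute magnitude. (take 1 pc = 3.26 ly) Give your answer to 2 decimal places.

M ≈ 4.43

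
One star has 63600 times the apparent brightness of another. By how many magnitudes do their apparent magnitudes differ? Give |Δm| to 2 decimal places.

|Δm| ≈ 12.01

Pogson: Δm = −2.5 log₁₀(ratio) = −2.5 log₁₀(63600) = −2.5 × 4.8035 = -12.009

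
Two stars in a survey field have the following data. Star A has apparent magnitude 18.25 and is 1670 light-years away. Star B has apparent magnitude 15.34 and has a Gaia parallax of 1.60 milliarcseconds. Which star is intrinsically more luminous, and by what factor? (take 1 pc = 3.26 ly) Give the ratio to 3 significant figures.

Star A: d = 1670 ly / 3.26 = 512.3 pc
Star A: M = m − 5 log₁₀ d + 5 = 18.25 − 5·2.7095 + 5 = 9.703
Star B: p = 1.60 mas = 1.60×10^-3″ → d = 1/p = 625.0 pc
Star B: M = m − 5 log₁₀ d + 5 = 15.34 − 5·2.7959 + 5 = 6.361
ΔM = M_A − M_B = 9.703 − (6.361) = 3.342; smaller M is more luminous → Star B.
L ratio = 10^(0.4 |ΔM|) = 10^1.337 = 21.72

Star B is more luminous, by a factor of 21.7.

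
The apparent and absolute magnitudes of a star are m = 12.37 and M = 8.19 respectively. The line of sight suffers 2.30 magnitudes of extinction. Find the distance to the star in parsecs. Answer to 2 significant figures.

d ≈ 24 pc

m − M = 5 log₁₀(d/10 pc) + A  ⇒  12.37 − (8.19) − 2.30 = 5 log₁₀(d/10)
1.880 = 5 log₁₀(d/10)
log₁₀ d = (m − M − A)/5 + 1 = 1.3760
d = 10^1.3760 = 23.77 pc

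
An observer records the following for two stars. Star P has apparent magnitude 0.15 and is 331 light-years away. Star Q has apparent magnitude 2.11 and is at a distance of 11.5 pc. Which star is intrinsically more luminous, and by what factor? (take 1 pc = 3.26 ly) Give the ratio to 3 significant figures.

Star P: d = 331 ly / 3.26 = 101.5 pc
Star P: M = m − 5 log₁₀ d + 5 = 0.15 − 5·2.0066 + 5 = -4.883
Star Q: M = m − 5 log₁₀ d + 5 = 2.11 − 5·1.0607 + 5 = 1.807
ΔM = M_P − M_Q = -4.883 − (1.807) = -6.690; smaller M is more luminous → Star P.
L ratio = 10^(0.4 |ΔM|) = 10^2.676 = 474.1

Star P is more luminous, by a factor of 474.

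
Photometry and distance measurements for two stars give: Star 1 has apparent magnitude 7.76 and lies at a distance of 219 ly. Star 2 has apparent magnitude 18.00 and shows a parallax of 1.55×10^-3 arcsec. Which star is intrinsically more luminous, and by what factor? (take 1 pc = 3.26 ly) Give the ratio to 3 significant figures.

Star 1 is more luminous, by a factor of 135.

Star 1: d = 219 ly / 3.26 = 67.18 pc
Star 1: M = m − 5 log₁₀ d + 5 = 7.76 − 5·1.8272 + 5 = 3.624
Star 2: d = 1/p = 1/1.55×10^-3″ = 645.2 pc
Star 2: M = m − 5 log₁₀ d + 5 = 18.00 − 5·2.8097 + 5 = 8.952
ΔM = M_1 − M_2 = 3.624 − (8.952) = -5.328; smaller M is more luminous → Star 1.
L ratio = 10^(0.4 |ΔM|) = 10^2.131 = 135.2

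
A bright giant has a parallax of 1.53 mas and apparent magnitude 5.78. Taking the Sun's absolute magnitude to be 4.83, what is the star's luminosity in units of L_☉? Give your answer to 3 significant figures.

d = 1/p = 1000/1.53 mas = 653.6 pc
M = m − 5 log₁₀ d + 5 = 5.78 − 5·2.8153 + 5 = -3.297
M − M_☉ = -3.297 − 4.83 = -8.127
L/L_☉ = 10^(−0.4 × -8.127) = 1781

L/L_☉ ≈ 1780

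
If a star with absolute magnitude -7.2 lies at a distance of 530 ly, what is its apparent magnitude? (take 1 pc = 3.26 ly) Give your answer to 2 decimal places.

m ≈ -1.14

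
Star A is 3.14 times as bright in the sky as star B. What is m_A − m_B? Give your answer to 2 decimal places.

Pogson: Δm = −2.5 log₁₀(ratio) = −2.5 log₁₀(3.14) = −2.5 × 0.4969 = -1.242
Star A is brighter, so it has the smaller magnitude: the difference is negative.

m_A − m_B ≈ -1.24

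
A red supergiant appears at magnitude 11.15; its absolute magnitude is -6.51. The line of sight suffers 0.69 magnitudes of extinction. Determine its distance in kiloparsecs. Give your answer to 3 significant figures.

d ≈ 24.8 kpc

m − M = 5 log₁₀(d/10 pc) + A  ⇒  11.15 − (-6.51) − 0.69 = 5 log₁₀(d/10)
16.970 = 5 log₁₀(d/10)
log₁₀ d = (m − M − A)/5 + 1 = 4.3940
d = 10^4.3940 = 24770 pc
= 24.77 kpc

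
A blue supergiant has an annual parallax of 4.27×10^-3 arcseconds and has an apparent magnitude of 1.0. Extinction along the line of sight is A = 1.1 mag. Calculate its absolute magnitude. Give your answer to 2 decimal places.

M ≈ -6.95

d = 1/p = 1/4.27×10^-3″ = 234.2 pc
5 log₁₀(d/10 pc) = 5 log₁₀(234.2) − 5 = 6.848
M = m − 5 log₁₀(d/10) − A = 1.0 − 6.848 − 1.1 = -6.948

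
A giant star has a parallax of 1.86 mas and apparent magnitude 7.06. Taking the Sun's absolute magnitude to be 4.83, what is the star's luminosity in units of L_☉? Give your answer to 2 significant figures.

L/L_☉ ≈ 370

d = 1/p = 1000/1.86 mas = 537.6 pc
M = m − 5 log₁₀ d + 5 = 7.06 − 5·2.7305 + 5 = -1.592
M − M_☉ = -1.592 − 4.83 = -6.422
L/L_☉ = 10^(−0.4 × -6.422) = 370.7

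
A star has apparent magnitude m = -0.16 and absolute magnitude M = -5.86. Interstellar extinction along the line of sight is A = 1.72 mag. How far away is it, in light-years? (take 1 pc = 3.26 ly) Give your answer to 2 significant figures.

m − M = 5 log₁₀(d/10 pc) + A  ⇒  -0.16 − (-5.86) − 1.72 = 5 log₁₀(d/10)
3.980 = 5 log₁₀(d/10)
log₁₀ d = (m − M − A)/5 + 1 = 1.7960
d = 10^1.7960 = 62.52 pc
= 203.8 ly

d ≈ 200 ly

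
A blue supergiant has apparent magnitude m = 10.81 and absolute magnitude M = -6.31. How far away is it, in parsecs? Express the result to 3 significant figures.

μ = m − M = 17.120
m − M = 5 log₁₀ d − 5
log₁₀ d = (m − M)/5 + 1 = 4.4240
d = 10^4.4240 = 26550 pc

d ≈ 26500 pc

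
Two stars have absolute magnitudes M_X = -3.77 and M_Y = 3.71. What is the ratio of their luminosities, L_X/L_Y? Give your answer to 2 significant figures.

L_X/L_Y ≈ 980

ΔM = M_X − M_Y = -7.48
L_X/L_Y = 10^(−0.4 ΔM) = 10^2.992 = 981.7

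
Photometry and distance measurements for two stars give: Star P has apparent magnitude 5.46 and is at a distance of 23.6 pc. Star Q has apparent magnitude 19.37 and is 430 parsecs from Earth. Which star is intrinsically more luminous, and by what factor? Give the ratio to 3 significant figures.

Star P is more luminous, by a factor of 1100.

Star P: M = m − 5 log₁₀ d + 5 = 5.46 − 5·1.3729 + 5 = 3.595
Star Q: M = m − 5 log₁₀ d + 5 = 19.37 − 5·2.6335 + 5 = 11.203
ΔM = M_P − M_Q = 3.595 − (11.203) = -7.607; smaller M is more luminous → Star P.
L ratio = 10^(0.4 |ΔM|) = 10^3.043 = 1104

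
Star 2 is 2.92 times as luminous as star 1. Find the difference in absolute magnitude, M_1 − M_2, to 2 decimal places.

M_1 − M_2 ≈ 1.16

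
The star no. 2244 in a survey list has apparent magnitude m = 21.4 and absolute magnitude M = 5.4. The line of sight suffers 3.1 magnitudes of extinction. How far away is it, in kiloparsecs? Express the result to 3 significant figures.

d ≈ 3.80 kpc

m − M = 5 log₁₀(d/10 pc) + A  ⇒  21.4 − (5.4) − 3.1 = 5 log₁₀(d/10)
12.900 = 5 log₁₀(d/10)
log₁₀ d = (m − M − A)/5 + 1 = 3.5800
d = 10^3.5800 = 3802 pc
= 3.802 kpc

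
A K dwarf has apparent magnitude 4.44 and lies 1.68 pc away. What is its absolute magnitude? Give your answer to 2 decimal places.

5 log₁₀(d/10 pc) = 5 log₁₀(1.680) − 5 = -3.873
M = m − 5 log₁₀(d/10) = 4.44 + 3.873 = 8.313

M ≈ 8.31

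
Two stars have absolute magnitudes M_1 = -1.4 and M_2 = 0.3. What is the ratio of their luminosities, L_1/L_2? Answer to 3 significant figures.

ΔM = M_1 − M_2 = -1.7
L_1/L_2 = 10^(−0.4 ΔM) = 10^0.680 = 4.786

L_1/L_2 ≈ 4.79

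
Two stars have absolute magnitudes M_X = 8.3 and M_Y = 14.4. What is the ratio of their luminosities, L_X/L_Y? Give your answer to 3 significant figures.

ΔM = M_X − M_Y = -6.1
L_X/L_Y = 10^(−0.4 ΔM) = 10^2.440 = 275.4

L_X/L_Y ≈ 275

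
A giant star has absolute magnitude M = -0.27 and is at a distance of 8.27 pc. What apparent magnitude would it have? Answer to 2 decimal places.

m ≈ -0.68

m = M + 5 log₁₀ d − 5 = -0.27 + 5·0.9175 − 5 = -0.682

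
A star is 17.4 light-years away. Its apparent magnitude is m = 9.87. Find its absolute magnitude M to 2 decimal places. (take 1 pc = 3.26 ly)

d = 17.4 ly / 3.26 = 5.337 pc
5 log₁₀(d/10 pc) = 5 log₁₀(5.337) − 5 = -1.363
M = m − 5 log₁₀(d/10) = 9.87 + 1.363 = 11.233

M ≈ 11.23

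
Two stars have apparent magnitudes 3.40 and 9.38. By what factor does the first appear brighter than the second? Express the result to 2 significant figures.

250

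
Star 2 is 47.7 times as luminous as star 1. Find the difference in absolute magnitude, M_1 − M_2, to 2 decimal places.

M_1 − M_2 ≈ 4.20

Pogson: ΔM = −2.5 log₁₀(ratio) = −2.5 log₁₀(47.7) = −2.5 × 1.6785 = -4.196
Star 2 is brighter so has the smaller magnitude: M_1 − M_2 is positive.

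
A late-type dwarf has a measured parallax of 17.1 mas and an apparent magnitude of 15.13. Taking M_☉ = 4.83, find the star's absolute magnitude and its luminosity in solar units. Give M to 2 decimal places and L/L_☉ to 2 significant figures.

M ≈ 11.29; L/L_☉ ≈ 2.6×10^-3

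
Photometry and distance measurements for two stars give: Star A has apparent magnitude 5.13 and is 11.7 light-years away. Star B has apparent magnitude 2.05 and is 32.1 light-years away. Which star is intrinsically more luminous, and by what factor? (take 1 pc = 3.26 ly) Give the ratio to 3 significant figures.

Star B is more luminous, by a factor of 128.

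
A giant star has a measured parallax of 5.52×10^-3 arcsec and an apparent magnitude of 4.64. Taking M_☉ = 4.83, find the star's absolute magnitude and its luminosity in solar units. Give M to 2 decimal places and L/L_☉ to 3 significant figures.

M ≈ -1.65; L/L_☉ ≈ 391

d = 1/p = 1/5.52×10^-3″ = 181.2 pc
M = m − 5 log₁₀ d + 5 = 4.64 − 5·2.2581 + 5 = -1.650
M − M_☉ = -1.650 − 4.83 = -6.480
L/L_☉ = 10^(−0.4 × -6.480) = 391.0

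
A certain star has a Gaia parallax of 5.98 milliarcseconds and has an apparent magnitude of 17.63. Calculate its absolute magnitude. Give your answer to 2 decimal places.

p = 5.98 mas = 5.98×10^-3″ → d = 1/p = 167.2 pc
5 log₁₀(d/10 pc) = 5 log₁₀(167.2) − 5 = 6.116
M = m − 5 log₁₀(d/10) = 17.63 − 6.116 = 11.514

M ≈ 11.51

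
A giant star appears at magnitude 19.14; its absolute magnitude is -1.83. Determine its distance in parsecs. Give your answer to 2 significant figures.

d ≈ 160000 pc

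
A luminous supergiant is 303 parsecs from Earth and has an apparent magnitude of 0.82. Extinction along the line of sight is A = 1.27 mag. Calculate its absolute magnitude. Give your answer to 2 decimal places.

M ≈ -7.86

5 log₁₀(d/10 pc) = 5 log₁₀(303.0) − 5 = 7.407
M = m − 5 log₁₀(d/10) − A = 0.82 − 7.407 − 1.27 = -7.857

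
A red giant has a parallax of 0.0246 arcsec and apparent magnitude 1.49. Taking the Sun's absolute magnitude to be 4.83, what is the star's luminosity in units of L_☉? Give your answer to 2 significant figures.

d = 1/p = 1/0.0246″ = 40.65 pc
M = m − 5 log₁₀ d + 5 = 1.49 − 5·1.6091 + 5 = -1.555
M − M_☉ = -1.555 − 4.83 = -6.385
L/L_☉ = 10^(−0.4 × -6.385) = 358.2

L/L_☉ ≈ 360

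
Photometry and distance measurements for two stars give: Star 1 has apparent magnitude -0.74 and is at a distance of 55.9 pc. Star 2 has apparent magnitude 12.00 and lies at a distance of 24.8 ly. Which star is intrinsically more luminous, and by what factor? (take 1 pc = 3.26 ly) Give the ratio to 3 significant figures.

Star 1: M = m − 5 log₁₀ d + 5 = -0.74 − 5·1.7474 + 5 = -4.477
Star 2: d = 24.8 ly / 3.26 = 7.607 pc
Star 2: M = m − 5 log₁₀ d + 5 = 12.00 − 5·0.8812 + 5 = 12.594
ΔM = M_1 − M_2 = -4.477 − (12.594) = -17.071; smaller M is more luminous → Star 1.
L ratio = 10^(0.4 |ΔM|) = 10^6.828 = 6.735×10^6

Star 1 is more luminous, by a factor of 6.74×10^6.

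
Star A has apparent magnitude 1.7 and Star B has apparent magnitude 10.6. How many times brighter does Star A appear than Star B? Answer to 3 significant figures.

Δm = 1.7 − (10.6) = -8.9
Flux ratio = 10^(−0.4 Δm) = 10^(−0.4 × -8.9) = 10^3.560 = 3631

3630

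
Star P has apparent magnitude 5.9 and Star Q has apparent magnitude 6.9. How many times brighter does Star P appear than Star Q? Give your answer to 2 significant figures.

Δm = 5.9 − (6.9) = -1.0
Flux ratio = 10^(−0.4 Δm) = 10^(−0.4 × -1.0) = 10^0.400 = 2.512

2.5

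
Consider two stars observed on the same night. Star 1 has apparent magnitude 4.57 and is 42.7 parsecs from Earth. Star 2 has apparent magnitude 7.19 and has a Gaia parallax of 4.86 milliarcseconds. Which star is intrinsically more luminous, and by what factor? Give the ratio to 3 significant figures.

Star 1: M = m − 5 log₁₀ d + 5 = 4.57 − 5·1.6304 + 5 = 1.418
Star 2: p = 4.86 mas = 4.86×10^-3″ → d = 1/p = 205.8 pc
Star 2: M = m − 5 log₁₀ d + 5 = 7.19 − 5·2.3134 + 5 = 0.623
ΔM = M_1 − M_2 = 1.418 − (0.623) = 0.795; smaller M is more luminous → Star 2.
L ratio = 10^(0.4 |ΔM|) = 10^0.318 = 2.079

Star 2 is more luminous, by a factor of 2.08.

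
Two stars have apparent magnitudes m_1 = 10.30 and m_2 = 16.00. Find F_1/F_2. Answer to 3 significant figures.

F_1/F_2 ≈ 191

Δm = 10.30 − (16.00) = -5.70
Flux ratio = 10^(−0.4 Δm) = 10^(−0.4 × -5.70) = 10^2.280 = 190.5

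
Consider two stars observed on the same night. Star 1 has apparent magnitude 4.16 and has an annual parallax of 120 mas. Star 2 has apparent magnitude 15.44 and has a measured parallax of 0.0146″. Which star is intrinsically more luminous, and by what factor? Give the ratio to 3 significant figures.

Star 1: p = 120 mas = 0.120″ → d = 1/p = 8.333 pc
Star 1: M = m − 5 log₁₀ d + 5 = 4.16 − 5·0.9208 + 5 = 4.556
Star 2: d = 1/p = 1/0.0146″ = 68.49 pc
Star 2: M = m − 5 log₁₀ d + 5 = 15.44 − 5·1.8356 + 5 = 11.262
ΔM = M_1 − M_2 = 4.556 − (11.262) = -6.706; smaller M is more luminous → Star 1.
L ratio = 10^(0.4 |ΔM|) = 10^2.682 = 481.2

Star 1 is more luminous, by a factor of 481.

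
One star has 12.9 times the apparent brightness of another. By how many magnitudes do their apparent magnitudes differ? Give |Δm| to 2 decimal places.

|Δm| ≈ 2.78

Pogson: Δm = −2.5 log₁₀(ratio) = −2.5 log₁₀(12.9) = −2.5 × 1.1106 = -2.776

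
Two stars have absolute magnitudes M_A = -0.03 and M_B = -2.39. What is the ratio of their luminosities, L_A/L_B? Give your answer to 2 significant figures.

L_A/L_B ≈ 0.11

ΔM = M_A − M_B = 2.36
L_A/L_B = 10^(−0.4 ΔM) = 10^-0.944 = 0.1138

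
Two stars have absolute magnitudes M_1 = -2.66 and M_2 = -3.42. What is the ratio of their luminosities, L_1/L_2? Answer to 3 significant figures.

L_1/L_2 ≈ 0.497

ΔM = M_1 − M_2 = 0.76
L_1/L_2 = 10^(−0.4 ΔM) = 10^-0.304 = 0.4966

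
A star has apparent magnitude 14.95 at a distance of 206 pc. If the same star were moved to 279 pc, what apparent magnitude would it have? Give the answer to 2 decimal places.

Flux ∝ 1/d², so Δm = 5 log₁₀(d₂/d₁) = 5 log₁₀(279/206) = 0.659
m₂ = m₁ + Δm = 14.95 + (0.659) = 15.609

m ≈ 15.61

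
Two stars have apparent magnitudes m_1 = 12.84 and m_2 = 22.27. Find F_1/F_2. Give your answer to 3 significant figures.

F_1/F_2 ≈ 5920

Magnitude difference = -9.43
Flux ratio = 10^(−0.4 Δm) = 10^(−0.4 × -9.43) = 10^3.772 = 5916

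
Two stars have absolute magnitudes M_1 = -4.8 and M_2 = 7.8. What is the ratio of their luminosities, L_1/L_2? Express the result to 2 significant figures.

ΔM = M_1 − M_2 = -12.6
L_1/L_2 = 10^(−0.4 ΔM) = 10^5.040 = 109600

L_1/L_2 ≈ 110000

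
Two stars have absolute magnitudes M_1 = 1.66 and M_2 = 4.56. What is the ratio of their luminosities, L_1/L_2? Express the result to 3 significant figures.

ΔM = M_1 − M_2 = -2.90
L_1/L_2 = 10^(−0.4 ΔM) = 10^1.160 = 14.45

L_1/L_2 ≈ 14.5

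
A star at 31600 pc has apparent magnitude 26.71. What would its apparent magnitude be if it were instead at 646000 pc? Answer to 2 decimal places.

m ≈ 33.26

Flux ∝ 1/d², so Δm = 5 log₁₀(d₂/d₁) = 5 log₁₀(646000/31600) = 6.553
m₂ = m₁ + Δm = 26.71 + (6.553) = 33.263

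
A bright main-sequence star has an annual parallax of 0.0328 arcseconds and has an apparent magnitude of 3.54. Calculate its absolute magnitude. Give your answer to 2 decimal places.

M ≈ 1.12

d = 1/p = 1/0.0328″ = 30.49 pc
5 log₁₀(d/10 pc) = 5 log₁₀(30.49) − 5 = 2.421
M = m − 5 log₁₀(d/10) = 3.54 − 2.421 = 1.119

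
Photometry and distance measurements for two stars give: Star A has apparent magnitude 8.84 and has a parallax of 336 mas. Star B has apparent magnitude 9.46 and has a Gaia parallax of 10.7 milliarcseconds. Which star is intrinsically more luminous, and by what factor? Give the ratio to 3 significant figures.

Star A: p = 336 mas = 0.336″ → d = 1/p = 2.976 pc
Star A: M = m − 5 log₁₀ d + 5 = 8.84 − 5·0.4737 + 5 = 11.472
Star B: p = 10.7 mas = 0.0107″ → d = 1/p = 93.46 pc
Star B: M = m − 5 log₁₀ d + 5 = 9.46 − 5·1.9706 + 5 = 4.607
ΔM = M_A − M_B = 11.472 − (4.607) = 6.865; smaller M is more luminous → Star B.
L ratio = 10^(0.4 |ΔM|) = 10^2.746 = 557.1

Star B is more luminous, by a factor of 557.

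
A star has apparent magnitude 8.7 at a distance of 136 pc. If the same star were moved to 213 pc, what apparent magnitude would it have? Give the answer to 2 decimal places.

m ≈ 9.67

Flux ∝ 1/d², so Δm = 5 log₁₀(d₂/d₁) = 5 log₁₀(213/136) = 0.974
m₂ = m₁ + Δm = 8.7 + (0.974) = 9.674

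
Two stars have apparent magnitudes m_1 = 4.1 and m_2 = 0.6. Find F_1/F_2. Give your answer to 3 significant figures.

Magnitude difference = 3.5
Flux ratio = 10^(−0.4 Δm) = 10^(−0.4 × 3.5) = 10^-1.400 = 0.03981

F_1/F_2 ≈ 0.0398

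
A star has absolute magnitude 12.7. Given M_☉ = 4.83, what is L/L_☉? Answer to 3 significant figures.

M − M_☉ = 12.7 − 4.83 = 7.870
L/L_☉ = 10^(−0.4 (M − M_☉)) = 10^-3.148 = 7.112×10^-4

L/L_☉ ≈ 7.11×10^-4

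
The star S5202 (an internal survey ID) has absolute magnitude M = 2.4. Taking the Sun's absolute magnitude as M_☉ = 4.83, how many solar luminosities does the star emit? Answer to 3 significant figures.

M − M_☉ = 2.4 − 4.83 = -2.430
L/L_☉ = 10^(−0.4 (M − M_☉)) = 10^0.972 = 9.376

L/L_☉ ≈ 9.38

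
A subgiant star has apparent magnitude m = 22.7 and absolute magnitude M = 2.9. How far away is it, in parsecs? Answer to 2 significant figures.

Distance modulus: m − M = 22.7 − (2.9) = 19.800
m − M = 5 log₁₀ d − 5
log₁₀ d = (m − M)/5 + 1 = 4.9600
d = 10^4.9600 = 91200 pc

d ≈ 91000 pc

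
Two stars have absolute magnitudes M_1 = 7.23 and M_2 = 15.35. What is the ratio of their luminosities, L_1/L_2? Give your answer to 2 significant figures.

L_1/L_2 ≈ 1800

ΔM = M_1 − M_2 = -8.12
L_1/L_2 = 10^(−0.4 ΔM) = 10^3.248 = 1770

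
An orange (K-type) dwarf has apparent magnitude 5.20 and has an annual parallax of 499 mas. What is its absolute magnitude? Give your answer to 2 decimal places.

p = 499 mas = 0.499″ → d = 1/p = 2.004 pc
5 log₁₀(d/10 pc) = 5 log₁₀(2.004) − 5 = -3.491
M = m − 5 log₁₀(d/10) = 5.20 + 3.491 = 8.691

M ≈ 8.69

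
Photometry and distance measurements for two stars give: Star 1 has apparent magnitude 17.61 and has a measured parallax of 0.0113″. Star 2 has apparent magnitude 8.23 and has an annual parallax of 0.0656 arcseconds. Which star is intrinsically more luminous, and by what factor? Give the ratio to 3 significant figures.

Star 2 is more luminous, by a factor of 168.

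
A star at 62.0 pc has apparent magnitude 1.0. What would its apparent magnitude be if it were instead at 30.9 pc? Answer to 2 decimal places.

m ≈ -0.51

Flux ∝ 1/d², so Δm = 5 log₁₀(d₂/d₁) = 5 log₁₀(30.9/62.0) = -1.512
m₂ = m₁ + Δm = 1.0 + (-1.512) = -0.512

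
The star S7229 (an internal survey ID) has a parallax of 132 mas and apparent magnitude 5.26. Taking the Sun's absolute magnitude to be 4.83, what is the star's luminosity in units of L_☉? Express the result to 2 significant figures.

d = 1/p = 1000/132 mas = 7.576 pc
M = m − 5 log₁₀ d + 5 = 5.26 − 5·0.8794 + 5 = 5.863
M − M_☉ = 5.863 − 4.83 = 1.033
L/L_☉ = 10^(−0.4 × 1.033) = 0.3862

L/L_☉ ≈ 0.39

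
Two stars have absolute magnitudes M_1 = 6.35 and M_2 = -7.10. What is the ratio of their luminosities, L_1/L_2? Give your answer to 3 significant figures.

ΔM = M_1 − M_2 = 13.45
L_1/L_2 = 10^(−0.4 ΔM) = 10^-5.380 = 4.169×10^-6

L_1/L_2 ≈ 4.17×10^-6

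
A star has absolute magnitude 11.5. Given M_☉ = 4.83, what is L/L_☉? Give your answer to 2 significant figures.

M − M_☉ = 11.5 − 4.83 = 6.670
L/L_☉ = 10^(−0.4 (M − M_☉)) = 10^-2.668 = 2.148×10^-3

L/L_☉ ≈ 2.1×10^-3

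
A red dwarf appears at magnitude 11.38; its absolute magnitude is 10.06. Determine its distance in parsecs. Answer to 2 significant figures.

Distance modulus: m − M = 11.38 − (10.06) = 1.320
m − M = 5 log₁₀ d − 5
log₁₀ d = (m − M)/5 + 1 = 1.2640
d = 10^1.2640 = 18.37 pc

d ≈ 18 pc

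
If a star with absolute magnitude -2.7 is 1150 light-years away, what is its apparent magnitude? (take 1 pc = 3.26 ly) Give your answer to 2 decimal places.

m ≈ 5.04

d = 1150 ly / 3.26 = 352.8 pc
m = M + 5 log₁₀ d − 5 = -2.7 + 5·2.5475 − 5 = 5.037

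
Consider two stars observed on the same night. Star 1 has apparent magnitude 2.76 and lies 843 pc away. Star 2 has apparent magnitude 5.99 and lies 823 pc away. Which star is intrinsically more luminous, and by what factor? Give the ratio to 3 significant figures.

Star 1: M = m − 5 log₁₀ d + 5 = 2.76 − 5·2.9258 + 5 = -6.869
Star 2: M = m − 5 log₁₀ d + 5 = 5.99 − 5·2.9154 + 5 = -3.587
ΔM = M_1 − M_2 = -6.869 − (-3.587) = -3.282; smaller M is more luminous → Star 1.
L ratio = 10^(0.4 |ΔM|) = 10^1.313 = 20.55

Star 1 is more luminous, by a factor of 20.6.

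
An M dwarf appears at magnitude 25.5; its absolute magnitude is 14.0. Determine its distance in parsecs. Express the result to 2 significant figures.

d ≈ 2000 pc

μ = m − M = 11.500
m − M = 5 log₁₀ d − 5
log₁₀ d = (m − M)/5 + 1 = 3.3000
d = 10^3.3000 = 1995 pc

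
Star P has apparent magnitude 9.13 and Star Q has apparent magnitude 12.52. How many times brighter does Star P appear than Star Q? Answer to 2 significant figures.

23

Magnitude difference = -3.39
Flux ratio = 10^(−0.4 Δm) = 10^(−0.4 × -3.39) = 10^1.356 = 22.70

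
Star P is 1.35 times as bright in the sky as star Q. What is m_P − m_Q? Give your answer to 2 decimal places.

Pogson: Δm = −2.5 log₁₀(ratio) = −2.5 log₁₀(1.35) = −2.5 × 0.1303 = -0.326
Star P is brighter, so it has the smaller magnitude: the difference is negative.

m_P − m_Q ≈ -0.33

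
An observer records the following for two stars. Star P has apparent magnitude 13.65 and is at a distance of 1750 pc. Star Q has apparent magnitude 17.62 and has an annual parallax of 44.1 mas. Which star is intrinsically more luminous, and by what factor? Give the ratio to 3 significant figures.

Star P is more luminous, by a factor of 231000.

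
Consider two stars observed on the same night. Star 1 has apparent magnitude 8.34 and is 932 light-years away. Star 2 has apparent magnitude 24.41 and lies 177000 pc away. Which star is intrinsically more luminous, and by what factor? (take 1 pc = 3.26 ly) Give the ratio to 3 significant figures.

Star 1 is more luminous, by a factor of 6.99.

Star 1: d = 932 ly / 3.26 = 285.9 pc
Star 1: M = m − 5 log₁₀ d + 5 = 8.34 − 5·2.4562 + 5 = 1.059
Star 2: M = m − 5 log₁₀ d + 5 = 24.41 − 5·5.2480 + 5 = 3.170
ΔM = M_1 − M_2 = 1.059 − (3.170) = -2.111; smaller M is more luminous → Star 1.
L ratio = 10^(0.4 |ΔM|) = 10^0.844 = 6.990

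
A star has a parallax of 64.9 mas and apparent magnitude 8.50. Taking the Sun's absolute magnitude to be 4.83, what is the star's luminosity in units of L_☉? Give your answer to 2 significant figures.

L/L_☉ ≈ 0.081

d = 1/p = 1000/64.9 mas = 15.41 pc
M = m − 5 log₁₀ d + 5 = 8.50 − 5·1.1878 + 5 = 7.561
M − M_☉ = 7.561 − 4.83 = 2.731
L/L_☉ = 10^(−0.4 × 2.731) = 0.08082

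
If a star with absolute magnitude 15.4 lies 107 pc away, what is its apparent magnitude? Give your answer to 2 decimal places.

m ≈ 20.55

m = M + 5 log₁₀ d − 5 = 15.4 + 5·2.0294 − 5 = 20.547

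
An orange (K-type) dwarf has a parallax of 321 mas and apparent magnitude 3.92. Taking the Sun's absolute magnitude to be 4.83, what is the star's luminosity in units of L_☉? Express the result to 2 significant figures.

L/L_☉ ≈ 0.22

d = 1/p = 1000/321 mas = 3.115 pc
M = m − 5 log₁₀ d + 5 = 3.92 − 5·0.4935 + 5 = 6.453
M − M_☉ = 6.453 − 4.83 = 1.623
L/L_☉ = 10^(−0.4 × 1.623) = 0.2244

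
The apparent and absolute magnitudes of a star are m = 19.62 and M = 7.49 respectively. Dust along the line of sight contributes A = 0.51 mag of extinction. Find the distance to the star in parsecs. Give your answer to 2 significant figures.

d ≈ 2100 pc

m − M = 5 log₁₀(d/10 pc) + A  ⇒  19.62 − (7.49) − 0.51 = 5 log₁₀(d/10)
11.620 = 5 log₁₀(d/10)
log₁₀ d = (m − M − A)/5 + 1 = 3.3240
d = 10^3.3240 = 2109 pc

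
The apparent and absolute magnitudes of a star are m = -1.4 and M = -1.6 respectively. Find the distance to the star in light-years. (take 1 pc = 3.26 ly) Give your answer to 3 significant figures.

Distance modulus: m − M = -1.4 − (-1.6) = 0.200
m − M = 5 log₁₀ d − 5
log₁₀ d = (m − M)/5 + 1 = 1.0400
d = 10^1.0400 = 10.96 pc
= 35.75 ly

d ≈ 35.7 ly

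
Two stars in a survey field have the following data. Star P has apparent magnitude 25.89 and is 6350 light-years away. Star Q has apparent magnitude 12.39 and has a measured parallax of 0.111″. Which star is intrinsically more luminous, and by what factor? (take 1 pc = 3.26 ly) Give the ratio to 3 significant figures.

Star Q is more luminous, by a factor of 5.37.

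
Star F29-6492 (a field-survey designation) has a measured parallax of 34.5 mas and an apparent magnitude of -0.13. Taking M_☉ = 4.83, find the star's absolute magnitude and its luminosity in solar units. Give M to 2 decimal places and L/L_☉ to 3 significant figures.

M ≈ -2.44; L/L_☉ ≈ 810

d = 1/p = 1000/34.5 mas = 28.99 pc
M = m − 5 log₁₀ d + 5 = -0.13 − 5·1.4622 + 5 = -2.441
M − M_☉ = -2.441 − 4.83 = -7.271
L/L_☉ = 10^(−0.4 × -7.271) = 809.8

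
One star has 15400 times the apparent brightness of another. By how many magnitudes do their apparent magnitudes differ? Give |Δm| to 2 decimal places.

Pogson: Δm = −2.5 log₁₀(ratio) = −2.5 log₁₀(15400) = −2.5 × 4.1875 = -10.469

|Δm| ≈ 10.47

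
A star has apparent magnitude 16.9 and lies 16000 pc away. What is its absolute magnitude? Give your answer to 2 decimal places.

M ≈ 0.88

5 log₁₀(d/10 pc) = 5 log₁₀(16000) − 5 = 16.021
M = m − 5 log₁₀(d/10) = 16.9 − 16.021 = 0.879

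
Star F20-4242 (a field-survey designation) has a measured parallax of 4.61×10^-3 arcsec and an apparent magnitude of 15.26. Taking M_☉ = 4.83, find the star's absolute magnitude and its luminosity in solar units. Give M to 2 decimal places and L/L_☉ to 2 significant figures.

M ≈ 8.58; L/L_☉ ≈ 0.032

d = 1/p = 1/4.61×10^-3″ = 216.9 pc
M = m − 5 log₁₀ d + 5 = 15.26 − 5·2.3363 + 5 = 8.579
M − M_☉ = 8.579 − 4.83 = 3.749
L/L_☉ = 10^(−0.4 × 3.749) = 0.03167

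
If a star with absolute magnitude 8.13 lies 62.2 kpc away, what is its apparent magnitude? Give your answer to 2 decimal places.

d = 62.2 kpc = 62200 pc
m = M + 5 log₁₀ d − 5 = 8.13 + 5·4.7938 − 5 = 27.099

m ≈ 27.10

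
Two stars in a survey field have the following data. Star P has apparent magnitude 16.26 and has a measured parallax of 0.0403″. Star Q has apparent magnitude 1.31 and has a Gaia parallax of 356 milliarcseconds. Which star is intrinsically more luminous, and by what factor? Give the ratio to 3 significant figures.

Star P: d = 1/p = 1/0.0403″ = 24.81 pc
Star P: M = m − 5 log₁₀ d + 5 = 16.26 − 5·1.3947 + 5 = 14.287
Star Q: p = 356 mas = 0.356″ → d = 1/p = 2.809 pc
Star Q: M = m − 5 log₁₀ d + 5 = 1.31 − 5·0.4486 + 5 = 4.067
ΔM = M_P − M_Q = 14.287 − (4.067) = 10.219; smaller M is more luminous → Star Q.
L ratio = 10^(0.4 |ΔM|) = 10^4.088 = 12240

Star Q is more luminous, by a factor of 12200.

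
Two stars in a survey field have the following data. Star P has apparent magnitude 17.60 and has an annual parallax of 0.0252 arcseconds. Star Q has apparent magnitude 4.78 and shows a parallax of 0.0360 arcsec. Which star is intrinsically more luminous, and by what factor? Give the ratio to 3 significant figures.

Star P: d = 1/p = 1/0.0252″ = 39.68 pc
Star P: M = m − 5 log₁₀ d + 5 = 17.60 − 5·1.5986 + 5 = 14.607
Star Q: d = 1/p = 1/0.0360″ = 27.78 pc
Star Q: M = m − 5 log₁₀ d + 5 = 4.78 − 5·1.4437 + 5 = 2.562
ΔM = M_P − M_Q = 14.607 − (2.562) = 12.045; smaller M is more luminous → Star Q.
L ratio = 10^(0.4 |ΔM|) = 10^4.818 = 65800

Star Q is more luminous, by a factor of 65800.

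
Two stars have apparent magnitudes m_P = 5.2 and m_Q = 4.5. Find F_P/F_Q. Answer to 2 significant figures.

F_P/F_Q ≈ 0.52

Magnitude difference = 0.7
Flux ratio = 10^(−0.4 Δm) = 10^(−0.4 × 0.7) = 10^-0.280 = 0.5248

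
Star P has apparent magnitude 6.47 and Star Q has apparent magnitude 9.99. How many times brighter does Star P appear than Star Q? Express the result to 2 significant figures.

Magnitude difference = -3.52
Flux ratio = 10^(−0.4 Δm) = 10^(−0.4 × -3.52) = 10^1.408 = 25.59

26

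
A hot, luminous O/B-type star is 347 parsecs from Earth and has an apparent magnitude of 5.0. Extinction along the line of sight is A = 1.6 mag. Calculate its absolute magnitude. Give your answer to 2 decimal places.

M ≈ -4.30

5 log₁₀(d/10 pc) = 5 log₁₀(347.0) − 5 = 7.702
M = m − 5 log₁₀(d/10) − A = 5.0 − 7.702 − 1.6 = -4.302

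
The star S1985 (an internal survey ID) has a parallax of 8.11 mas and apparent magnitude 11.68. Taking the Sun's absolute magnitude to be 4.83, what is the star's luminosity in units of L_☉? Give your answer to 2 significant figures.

L/L_☉ ≈ 0.28

d = 1/p = 1000/8.11 mas = 123.3 pc
M = m − 5 log₁₀ d + 5 = 11.68 − 5·2.0910 + 5 = 6.225
M − M_☉ = 6.225 − 4.83 = 1.395
L/L_☉ = 10^(−0.4 × 1.395) = 0.2767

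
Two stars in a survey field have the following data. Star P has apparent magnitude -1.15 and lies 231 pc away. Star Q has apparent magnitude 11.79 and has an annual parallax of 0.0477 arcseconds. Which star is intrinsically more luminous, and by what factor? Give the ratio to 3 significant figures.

Star P is more luminous, by a factor of 1.82×10^7.

Star P: M = m − 5 log₁₀ d + 5 = -1.15 − 5·2.3636 + 5 = -7.968
Star Q: d = 1/p = 1/0.0477″ = 20.96 pc
Star Q: M = m − 5 log₁₀ d + 5 = 11.79 − 5·1.3215 + 5 = 10.183
ΔM = M_P − M_Q = -7.968 − (10.183) = -18.151; smaller M is more luminous → Star P.
L ratio = 10^(0.4 |ΔM|) = 10^7.260 = 1.821×10^7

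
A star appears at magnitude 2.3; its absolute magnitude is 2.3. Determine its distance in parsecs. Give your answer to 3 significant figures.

μ = m − M = 0.000
m − M = 5 log₁₀ d − 5
log₁₀ d = (m − M)/5 + 1 = 1.0000
d = 10^1.0000 = 10.00 pc

d ≈ 10.0 pc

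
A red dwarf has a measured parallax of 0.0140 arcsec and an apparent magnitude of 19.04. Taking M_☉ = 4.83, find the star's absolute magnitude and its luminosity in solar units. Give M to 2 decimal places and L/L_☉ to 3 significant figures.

M ≈ 14.77; L/L_☉ ≈ 1.06×10^-4

d = 1/p = 1/0.0140″ = 71.43 pc
M = m − 5 log₁₀ d + 5 = 19.04 − 5·1.8539 + 5 = 14.771
M − M_☉ = 14.771 − 4.83 = 9.941
L/L_☉ = 10^(−0.4 × 9.941) = 1.056×10^-4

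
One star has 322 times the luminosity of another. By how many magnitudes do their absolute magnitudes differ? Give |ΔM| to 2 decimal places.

|ΔM| ≈ 6.27

Pogson: ΔM = −2.5 log₁₀(ratio) = −2.5 log₁₀(322) = −2.5 × 2.5079 = -6.270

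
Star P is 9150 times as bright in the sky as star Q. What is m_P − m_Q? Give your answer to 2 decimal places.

m_P − m_Q ≈ -9.90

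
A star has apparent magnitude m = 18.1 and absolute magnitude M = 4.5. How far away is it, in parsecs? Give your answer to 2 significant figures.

μ = m − M = 13.600
m − M = 5 log₁₀ d − 5
log₁₀ d = (m − M)/5 + 1 = 3.7200
d = 10^3.7200 = 5248 pc

d ≈ 5200 pc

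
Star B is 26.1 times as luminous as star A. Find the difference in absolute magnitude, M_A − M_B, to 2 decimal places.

Pogson: ΔM = −2.5 log₁₀(ratio) = −2.5 log₁₀(26.1) = −2.5 × 1.4166 = -3.542
Star B is brighter so has the smaller magnitude: M_A − M_B is positive.

M_A − M_B ≈ 3.54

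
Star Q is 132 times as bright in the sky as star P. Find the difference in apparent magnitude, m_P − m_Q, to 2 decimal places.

m_P − m_Q ≈ 5.30

Pogson: Δm = −2.5 log₁₀(ratio) = −2.5 log₁₀(132) = −2.5 × 2.1206 = -5.301
Star Q is brighter so has the smaller magnitude: m_P − m_Q is positive.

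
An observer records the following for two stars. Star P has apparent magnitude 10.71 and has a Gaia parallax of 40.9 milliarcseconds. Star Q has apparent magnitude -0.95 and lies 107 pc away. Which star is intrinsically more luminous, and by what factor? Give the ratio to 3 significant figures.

Star Q is more luminous, by a factor of 884000.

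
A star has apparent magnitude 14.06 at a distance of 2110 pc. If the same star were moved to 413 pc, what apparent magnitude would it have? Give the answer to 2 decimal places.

Flux ∝ 1/d², so Δm = 5 log₁₀(d₂/d₁) = 5 log₁₀(413/2110) = -3.542
m₂ = m₁ + Δm = 14.06 + (-3.542) = 10.518

m ≈ 10.52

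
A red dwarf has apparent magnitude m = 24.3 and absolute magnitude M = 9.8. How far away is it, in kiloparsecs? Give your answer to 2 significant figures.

Distance modulus: m − M = 24.3 − (9.8) = 14.500
m − M = 5 log₁₀ d − 5
log₁₀ d = (m − M)/5 + 1 = 3.9000
d = 10^3.9000 = 7943 pc
= 7.943 kpc

d ≈ 7.9 kpc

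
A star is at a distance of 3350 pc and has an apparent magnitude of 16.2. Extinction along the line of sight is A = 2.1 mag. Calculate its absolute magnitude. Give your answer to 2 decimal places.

M ≈ 1.47

5 log₁₀(d/10 pc) = 5 log₁₀(3350) − 5 = 12.625
M = m − 5 log₁₀(d/10) − A = 16.2 − 12.625 − 2.1 = 1.475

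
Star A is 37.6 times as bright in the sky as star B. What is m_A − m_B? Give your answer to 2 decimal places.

m_A − m_B ≈ -3.94

Pogson: Δm = −2.5 log₁₀(ratio) = −2.5 log₁₀(37.6) = −2.5 × 1.5752 = -3.938
Star A is brighter, so it has the smaller magnitude: the difference is negative.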